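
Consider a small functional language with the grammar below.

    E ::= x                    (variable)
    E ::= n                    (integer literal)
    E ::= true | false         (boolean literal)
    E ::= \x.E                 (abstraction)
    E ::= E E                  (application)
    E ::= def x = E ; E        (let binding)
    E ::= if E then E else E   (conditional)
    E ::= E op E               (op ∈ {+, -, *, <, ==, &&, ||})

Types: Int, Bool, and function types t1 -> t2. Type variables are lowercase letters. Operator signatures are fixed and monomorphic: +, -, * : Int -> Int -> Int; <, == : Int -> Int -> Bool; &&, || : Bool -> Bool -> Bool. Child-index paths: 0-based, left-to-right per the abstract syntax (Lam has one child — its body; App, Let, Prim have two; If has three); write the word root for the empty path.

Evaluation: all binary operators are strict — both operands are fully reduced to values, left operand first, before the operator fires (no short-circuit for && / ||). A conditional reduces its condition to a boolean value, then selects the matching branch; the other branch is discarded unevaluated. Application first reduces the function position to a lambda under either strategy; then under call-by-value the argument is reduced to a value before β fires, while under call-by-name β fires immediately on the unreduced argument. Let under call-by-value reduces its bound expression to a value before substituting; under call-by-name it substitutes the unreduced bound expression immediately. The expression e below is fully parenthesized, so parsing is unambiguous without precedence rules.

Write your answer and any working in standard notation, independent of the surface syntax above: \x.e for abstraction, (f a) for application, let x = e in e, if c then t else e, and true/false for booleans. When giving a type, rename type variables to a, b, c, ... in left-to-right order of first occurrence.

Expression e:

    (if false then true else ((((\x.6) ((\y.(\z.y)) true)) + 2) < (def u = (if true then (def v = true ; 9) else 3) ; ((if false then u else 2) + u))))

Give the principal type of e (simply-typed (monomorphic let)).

Working:
  unify Bool ~ Bool
\x._ : a -> Int
y : b
\z._ : c -> b
\y._ : b -> c -> b
  unify b -> c -> b ~ Bool -> d
  unify b ~ Bool
  unify c -> Bool ~ d
_ _ : c -> Bool
  unify a -> Int ~ (c -> Bool) -> e
  unify a ~ c -> Bool
  unify Int ~ e
_ _ : Int
  unify Int ~ Int
  unify Int ~ Int
  unify Int ~ Int
  unify Bool ~ Bool
let v : Bool
  unify Int ~ Int
let u : Int
  unify Bool ~ Bool
u : Int
  unify Int ~ Int
  unify Int ~ Int
u : Int
  unify Int ~ Int
  unify Int ~ Int
  unify Bool ~ Bool

Answer: Bool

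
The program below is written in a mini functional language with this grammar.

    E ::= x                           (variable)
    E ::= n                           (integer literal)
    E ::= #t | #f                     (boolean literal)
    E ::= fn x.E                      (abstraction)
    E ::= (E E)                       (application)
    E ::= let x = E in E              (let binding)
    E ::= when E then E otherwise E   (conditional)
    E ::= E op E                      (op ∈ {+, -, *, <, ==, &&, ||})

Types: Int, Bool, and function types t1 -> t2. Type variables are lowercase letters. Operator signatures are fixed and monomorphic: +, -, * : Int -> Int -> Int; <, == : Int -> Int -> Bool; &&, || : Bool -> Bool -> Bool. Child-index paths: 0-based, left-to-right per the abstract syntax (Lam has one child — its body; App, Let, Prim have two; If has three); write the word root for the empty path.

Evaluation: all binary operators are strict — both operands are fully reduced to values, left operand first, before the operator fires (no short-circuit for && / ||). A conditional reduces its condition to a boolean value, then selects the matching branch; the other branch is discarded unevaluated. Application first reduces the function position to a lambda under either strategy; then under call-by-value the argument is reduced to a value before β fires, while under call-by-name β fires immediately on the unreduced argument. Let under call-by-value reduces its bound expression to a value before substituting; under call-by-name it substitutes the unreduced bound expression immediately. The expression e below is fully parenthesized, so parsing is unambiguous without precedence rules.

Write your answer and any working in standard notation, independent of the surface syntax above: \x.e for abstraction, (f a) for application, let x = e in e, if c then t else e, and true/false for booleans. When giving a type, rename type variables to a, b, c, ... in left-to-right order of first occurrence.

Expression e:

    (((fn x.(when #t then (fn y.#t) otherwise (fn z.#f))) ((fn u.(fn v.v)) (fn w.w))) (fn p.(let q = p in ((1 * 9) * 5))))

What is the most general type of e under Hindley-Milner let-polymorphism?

Answer: Bool

Trace:
  unify Bool ~ Bool
\y._ : b -> Bool
\z._ : c -> Bool
  unify b -> Bool ~ c -> Bool
  unify b ~ c
  unify Bool ~ Bool
\x._ : a -> c -> Bool
v : e
\v._ : e -> e
\u._ : d -> e -> e
w : f
\w._ : f -> f
  unify d -> e -> e ~ (f -> f) -> g
  unify d ~ f -> f
  unify e -> e ~ g
_ _ : e -> e
  unify a -> c -> Bool ~ (e -> e) -> h
  unify a ~ e -> e
  unify c -> Bool ~ h
_ _ : c -> Bool
p : i
let q : i
  unify Int ~ Int
  unify Int ~ Int
  unify Int ~ Int
  unify Int ~ Int
\p._ : i -> Int
  unify c -> Bool ~ (i -> Int) -> j
  unify c ~ i -> Int
  unify Bool ~ j
_ _ : Bool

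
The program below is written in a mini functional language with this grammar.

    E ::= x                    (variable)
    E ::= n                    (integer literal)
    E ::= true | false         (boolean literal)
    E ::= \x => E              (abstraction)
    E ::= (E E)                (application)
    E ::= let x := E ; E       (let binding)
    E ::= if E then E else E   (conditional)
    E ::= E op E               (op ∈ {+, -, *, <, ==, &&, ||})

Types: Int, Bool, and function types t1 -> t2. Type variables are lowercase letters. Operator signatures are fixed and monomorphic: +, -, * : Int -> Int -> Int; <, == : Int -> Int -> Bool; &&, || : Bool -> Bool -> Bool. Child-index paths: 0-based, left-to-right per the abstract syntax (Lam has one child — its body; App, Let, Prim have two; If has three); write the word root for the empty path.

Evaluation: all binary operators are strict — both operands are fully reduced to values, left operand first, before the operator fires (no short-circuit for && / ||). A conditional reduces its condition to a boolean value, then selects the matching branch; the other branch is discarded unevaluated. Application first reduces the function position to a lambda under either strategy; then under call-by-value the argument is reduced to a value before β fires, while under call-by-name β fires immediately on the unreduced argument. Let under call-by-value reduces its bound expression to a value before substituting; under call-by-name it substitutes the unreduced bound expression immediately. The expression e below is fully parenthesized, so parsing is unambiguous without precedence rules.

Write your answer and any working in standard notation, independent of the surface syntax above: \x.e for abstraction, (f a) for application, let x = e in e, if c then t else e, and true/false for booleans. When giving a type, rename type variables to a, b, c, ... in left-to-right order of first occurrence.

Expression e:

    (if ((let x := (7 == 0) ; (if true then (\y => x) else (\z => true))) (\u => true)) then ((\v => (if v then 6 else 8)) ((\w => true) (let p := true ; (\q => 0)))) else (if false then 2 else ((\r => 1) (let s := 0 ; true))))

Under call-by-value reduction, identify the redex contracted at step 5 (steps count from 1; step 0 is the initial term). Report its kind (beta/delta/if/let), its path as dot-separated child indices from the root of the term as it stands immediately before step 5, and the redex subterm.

Answer: if at root : (if false then ((\v.(if v then 6 else 8)) ((\w.true) (let p = true in (\q.0)))) else (if false then 2 else ((\r.1) (let s = 0 in true))))

Derivation:
step 0: (if ((let x = (7 == 0) in (if true then (\y.x) else (\z.true))) (\u.true)) then ((\v.(if v then 6 else 8)) ((\w.true) (let p = true in (\q.0)))) else (if false then 2 else ((\r.1) (let s = 0 in true))))
step 1: [delta@0.0.0] (if ((let x = false in (if true then (\y.x) else (\z.true))) (\u.true)) then ((\v.(if v then 6 else 8)) ((\w.true) (let p = true in (\q.0)))) else (if false then 2 else ((\r.1) (let s = 0 in true))))
step 2: [let@0.0] (if ((if true then (\y.false) else (\z.true)) (\u.true)) then ((\v.(if v then 6 else 8)) ((\w.true) (let p = true in (\q.0)))) else (if false then 2 else ((\r.1) (let s = 0 in true))))
step 3: [if@0.0] (if ((\y.false) (\u.true)) then ((\v.(if v then 6 else 8)) ((\w.true) (let p = true in (\q.0)))) else (if false then 2 else ((\r.1) (let s = 0 in true))))
step 4: [beta@0] (if false then ((\v.(if v then 6 else 8)) ((\w.true) (let p = true in (\q.0)))) else (if false then 2 else ((\r.1) (let s = 0 in true))))
step 5: [if@root] (if false then 2 else ((\r.1) (let s = 0 in true)))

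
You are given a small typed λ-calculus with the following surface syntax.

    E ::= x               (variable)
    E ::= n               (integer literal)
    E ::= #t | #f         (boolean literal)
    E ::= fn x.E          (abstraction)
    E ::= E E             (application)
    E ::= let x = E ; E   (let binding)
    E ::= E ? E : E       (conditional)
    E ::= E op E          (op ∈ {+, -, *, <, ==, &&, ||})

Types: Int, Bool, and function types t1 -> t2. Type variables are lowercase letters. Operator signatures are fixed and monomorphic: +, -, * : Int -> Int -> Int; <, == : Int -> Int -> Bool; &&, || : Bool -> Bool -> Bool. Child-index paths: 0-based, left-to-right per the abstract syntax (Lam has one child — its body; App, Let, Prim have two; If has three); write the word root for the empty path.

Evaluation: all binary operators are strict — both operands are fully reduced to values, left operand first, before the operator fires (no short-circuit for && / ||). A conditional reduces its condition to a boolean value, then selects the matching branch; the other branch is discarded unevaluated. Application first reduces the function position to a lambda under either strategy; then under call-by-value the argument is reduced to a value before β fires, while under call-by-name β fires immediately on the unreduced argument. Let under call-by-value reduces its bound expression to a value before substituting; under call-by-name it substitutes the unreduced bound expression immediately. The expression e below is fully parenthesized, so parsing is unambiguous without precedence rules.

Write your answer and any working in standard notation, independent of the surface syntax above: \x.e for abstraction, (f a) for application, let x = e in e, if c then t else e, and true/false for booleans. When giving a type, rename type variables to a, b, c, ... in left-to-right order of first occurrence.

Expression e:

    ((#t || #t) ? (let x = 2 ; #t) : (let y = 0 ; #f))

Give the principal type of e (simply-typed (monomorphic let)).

Answer: Bool

Derivation:
  unify Bool ~ Bool
  unify Bool ~ Bool
  unify Bool ~ Bool
let x : Int
let y : Int
  unify Bool ~ Bool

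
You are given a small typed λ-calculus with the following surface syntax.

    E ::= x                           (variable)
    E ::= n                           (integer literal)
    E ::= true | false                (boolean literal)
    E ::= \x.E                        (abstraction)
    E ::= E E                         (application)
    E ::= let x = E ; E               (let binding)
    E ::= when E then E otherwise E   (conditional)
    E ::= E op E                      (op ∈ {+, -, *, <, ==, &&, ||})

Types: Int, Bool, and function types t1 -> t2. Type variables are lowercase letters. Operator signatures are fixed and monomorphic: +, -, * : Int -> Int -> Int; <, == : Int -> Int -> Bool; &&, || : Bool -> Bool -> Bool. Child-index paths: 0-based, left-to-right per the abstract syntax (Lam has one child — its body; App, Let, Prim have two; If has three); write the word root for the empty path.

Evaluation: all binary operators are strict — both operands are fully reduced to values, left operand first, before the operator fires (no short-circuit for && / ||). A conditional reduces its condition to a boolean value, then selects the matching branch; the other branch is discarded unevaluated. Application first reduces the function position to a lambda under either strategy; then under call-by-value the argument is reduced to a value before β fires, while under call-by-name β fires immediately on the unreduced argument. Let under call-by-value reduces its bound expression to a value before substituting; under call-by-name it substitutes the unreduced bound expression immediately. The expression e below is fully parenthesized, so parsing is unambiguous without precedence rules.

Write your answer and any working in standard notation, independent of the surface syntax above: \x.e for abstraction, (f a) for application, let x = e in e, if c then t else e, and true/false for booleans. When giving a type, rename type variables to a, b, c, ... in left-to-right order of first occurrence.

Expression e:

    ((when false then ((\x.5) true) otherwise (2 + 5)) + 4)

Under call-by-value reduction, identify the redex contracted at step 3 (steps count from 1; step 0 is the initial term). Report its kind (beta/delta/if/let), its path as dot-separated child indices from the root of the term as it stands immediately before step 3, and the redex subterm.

Answer: delta at root : (7 + 4)

Derivation:
step 0: ((if false then ((\x.5) true) else (2 + 5)) + 4)
step 1: [if@0] ((2 + 5) + 4)
step 2: [delta@0] (7 + 4)
step 3: [delta@root] 11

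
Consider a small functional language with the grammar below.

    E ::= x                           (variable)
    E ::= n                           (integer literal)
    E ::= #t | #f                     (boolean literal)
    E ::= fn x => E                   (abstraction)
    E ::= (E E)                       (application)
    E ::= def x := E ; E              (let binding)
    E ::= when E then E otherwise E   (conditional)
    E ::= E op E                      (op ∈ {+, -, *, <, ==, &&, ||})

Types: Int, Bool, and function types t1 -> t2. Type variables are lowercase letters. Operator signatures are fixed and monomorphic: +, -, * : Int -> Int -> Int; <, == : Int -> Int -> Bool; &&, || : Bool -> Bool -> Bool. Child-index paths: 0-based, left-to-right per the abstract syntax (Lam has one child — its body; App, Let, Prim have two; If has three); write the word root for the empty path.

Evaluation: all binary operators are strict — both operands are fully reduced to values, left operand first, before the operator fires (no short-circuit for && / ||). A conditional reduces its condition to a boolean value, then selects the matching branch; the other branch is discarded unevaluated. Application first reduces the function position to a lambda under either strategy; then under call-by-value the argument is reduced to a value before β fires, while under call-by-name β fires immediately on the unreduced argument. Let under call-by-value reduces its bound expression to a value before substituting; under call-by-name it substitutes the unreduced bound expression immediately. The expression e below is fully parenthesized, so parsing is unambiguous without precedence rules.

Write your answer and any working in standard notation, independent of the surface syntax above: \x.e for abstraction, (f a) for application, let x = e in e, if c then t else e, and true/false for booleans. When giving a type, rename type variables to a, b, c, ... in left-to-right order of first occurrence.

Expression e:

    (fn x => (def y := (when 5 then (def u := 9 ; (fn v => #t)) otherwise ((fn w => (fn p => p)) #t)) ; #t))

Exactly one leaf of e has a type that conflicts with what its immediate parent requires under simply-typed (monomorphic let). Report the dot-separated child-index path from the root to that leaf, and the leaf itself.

Derivation:
  unify Int ~ Bool
  FAIL: mismatch Int ~ Bool

Answer: 0.0.0 : 5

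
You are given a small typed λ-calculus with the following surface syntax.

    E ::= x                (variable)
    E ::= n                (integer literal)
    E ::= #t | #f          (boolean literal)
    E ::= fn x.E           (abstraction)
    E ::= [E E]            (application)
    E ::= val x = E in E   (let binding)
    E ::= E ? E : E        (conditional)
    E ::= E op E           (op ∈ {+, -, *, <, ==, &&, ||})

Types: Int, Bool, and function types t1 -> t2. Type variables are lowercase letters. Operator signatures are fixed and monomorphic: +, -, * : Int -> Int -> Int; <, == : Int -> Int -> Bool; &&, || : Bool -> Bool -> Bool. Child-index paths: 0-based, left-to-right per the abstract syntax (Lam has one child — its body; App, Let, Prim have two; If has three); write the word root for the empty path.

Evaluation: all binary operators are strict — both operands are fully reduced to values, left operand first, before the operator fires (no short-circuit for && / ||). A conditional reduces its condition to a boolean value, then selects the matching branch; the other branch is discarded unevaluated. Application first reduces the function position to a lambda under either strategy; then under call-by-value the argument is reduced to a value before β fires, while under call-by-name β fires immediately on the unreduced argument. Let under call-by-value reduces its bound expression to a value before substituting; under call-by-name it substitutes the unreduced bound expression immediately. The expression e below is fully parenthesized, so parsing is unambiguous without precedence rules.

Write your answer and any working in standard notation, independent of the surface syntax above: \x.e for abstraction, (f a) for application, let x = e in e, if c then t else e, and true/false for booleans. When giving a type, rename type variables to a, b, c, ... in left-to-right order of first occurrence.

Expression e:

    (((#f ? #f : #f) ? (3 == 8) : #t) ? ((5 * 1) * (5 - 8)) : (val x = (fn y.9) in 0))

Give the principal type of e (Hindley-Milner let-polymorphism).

Derivation:
  unify Bool ~ Bool
  unify Bool ~ Bool
  unify Bool ~ Bool
  unify Int ~ Int
  unify Int ~ Int
  unify Bool ~ Bool
  unify Bool ~ Bool
  unify Int ~ Int
  unify Int ~ Int
  unify Int ~ Int
  unify Int ~ Int
  unify Int ~ Int
  unify Int ~ Int
\y._ : a -> Int
let x : forall. a -> Int
  unify Int ~ Int

Answer: Int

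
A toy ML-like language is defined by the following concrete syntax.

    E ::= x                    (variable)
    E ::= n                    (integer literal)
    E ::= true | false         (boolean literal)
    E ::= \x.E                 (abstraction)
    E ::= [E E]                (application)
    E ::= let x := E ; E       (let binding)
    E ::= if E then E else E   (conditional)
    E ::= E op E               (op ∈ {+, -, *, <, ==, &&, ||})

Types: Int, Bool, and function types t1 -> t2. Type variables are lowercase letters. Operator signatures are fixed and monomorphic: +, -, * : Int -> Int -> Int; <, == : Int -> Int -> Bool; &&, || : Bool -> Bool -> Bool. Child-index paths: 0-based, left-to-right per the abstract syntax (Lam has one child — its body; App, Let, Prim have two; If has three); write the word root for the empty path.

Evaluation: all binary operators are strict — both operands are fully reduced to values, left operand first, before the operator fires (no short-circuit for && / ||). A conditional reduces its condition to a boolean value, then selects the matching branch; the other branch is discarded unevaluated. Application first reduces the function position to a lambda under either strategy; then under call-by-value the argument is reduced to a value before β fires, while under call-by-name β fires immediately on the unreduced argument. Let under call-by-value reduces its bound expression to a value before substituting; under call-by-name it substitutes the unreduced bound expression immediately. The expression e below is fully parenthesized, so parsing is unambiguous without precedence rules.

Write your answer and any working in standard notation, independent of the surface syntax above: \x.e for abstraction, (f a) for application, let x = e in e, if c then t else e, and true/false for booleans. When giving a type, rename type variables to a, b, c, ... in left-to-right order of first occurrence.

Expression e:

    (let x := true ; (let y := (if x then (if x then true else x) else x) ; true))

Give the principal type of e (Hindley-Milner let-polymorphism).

Answer: Bool

Working:
let x : Bool
x : Bool
  unify Bool ~ Bool
x : Bool
  unify Bool ~ Bool
x : Bool
  unify Bool ~ Bool
x : Bool
  unify Bool ~ Bool
let y : Bool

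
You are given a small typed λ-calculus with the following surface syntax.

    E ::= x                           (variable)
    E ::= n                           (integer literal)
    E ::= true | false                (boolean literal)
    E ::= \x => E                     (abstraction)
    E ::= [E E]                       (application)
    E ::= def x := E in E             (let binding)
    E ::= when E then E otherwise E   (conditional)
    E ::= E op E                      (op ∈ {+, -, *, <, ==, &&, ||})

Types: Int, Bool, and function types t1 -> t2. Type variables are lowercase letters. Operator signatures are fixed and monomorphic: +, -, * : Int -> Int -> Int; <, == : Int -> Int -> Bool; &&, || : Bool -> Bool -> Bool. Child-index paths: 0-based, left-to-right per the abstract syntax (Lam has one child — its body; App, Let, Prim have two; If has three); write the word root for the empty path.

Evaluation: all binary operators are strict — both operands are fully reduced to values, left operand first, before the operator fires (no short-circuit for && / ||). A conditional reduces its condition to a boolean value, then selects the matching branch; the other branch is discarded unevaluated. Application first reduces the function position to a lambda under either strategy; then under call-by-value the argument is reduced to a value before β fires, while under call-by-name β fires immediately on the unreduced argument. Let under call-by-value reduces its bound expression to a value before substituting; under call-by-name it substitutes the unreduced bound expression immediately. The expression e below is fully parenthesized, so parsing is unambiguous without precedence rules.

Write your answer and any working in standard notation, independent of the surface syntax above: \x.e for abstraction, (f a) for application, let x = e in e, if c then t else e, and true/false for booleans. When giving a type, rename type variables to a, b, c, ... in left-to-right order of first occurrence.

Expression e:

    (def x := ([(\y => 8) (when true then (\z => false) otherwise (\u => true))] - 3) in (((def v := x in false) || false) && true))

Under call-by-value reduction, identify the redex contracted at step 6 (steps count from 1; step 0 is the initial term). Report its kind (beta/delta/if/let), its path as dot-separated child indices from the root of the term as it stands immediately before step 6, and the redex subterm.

Working:
step 0: (let x = (((\y.8) (if true then (\z.false) else (\u.true))) - 3) in (((let v = x in false) || false) && true))
step 1: [if@0.0.1] (let x = (((\y.8) (\z.false)) - 3) in (((let v = x in false) || false) && true))
step 2: [beta@0.0] (let x = (8 - 3) in (((let v = x in false) || false) && true))
step 3: [delta@0] (let x = 5 in (((let v = x in false) || false) && true))
step 4: [let@root] (((let v = 5 in false) || false) && true)
step 5: [let@0.0] ((false || false) && true)
step 6: [delta@0] (false && true)

Answer: delta at 0 : (false || false)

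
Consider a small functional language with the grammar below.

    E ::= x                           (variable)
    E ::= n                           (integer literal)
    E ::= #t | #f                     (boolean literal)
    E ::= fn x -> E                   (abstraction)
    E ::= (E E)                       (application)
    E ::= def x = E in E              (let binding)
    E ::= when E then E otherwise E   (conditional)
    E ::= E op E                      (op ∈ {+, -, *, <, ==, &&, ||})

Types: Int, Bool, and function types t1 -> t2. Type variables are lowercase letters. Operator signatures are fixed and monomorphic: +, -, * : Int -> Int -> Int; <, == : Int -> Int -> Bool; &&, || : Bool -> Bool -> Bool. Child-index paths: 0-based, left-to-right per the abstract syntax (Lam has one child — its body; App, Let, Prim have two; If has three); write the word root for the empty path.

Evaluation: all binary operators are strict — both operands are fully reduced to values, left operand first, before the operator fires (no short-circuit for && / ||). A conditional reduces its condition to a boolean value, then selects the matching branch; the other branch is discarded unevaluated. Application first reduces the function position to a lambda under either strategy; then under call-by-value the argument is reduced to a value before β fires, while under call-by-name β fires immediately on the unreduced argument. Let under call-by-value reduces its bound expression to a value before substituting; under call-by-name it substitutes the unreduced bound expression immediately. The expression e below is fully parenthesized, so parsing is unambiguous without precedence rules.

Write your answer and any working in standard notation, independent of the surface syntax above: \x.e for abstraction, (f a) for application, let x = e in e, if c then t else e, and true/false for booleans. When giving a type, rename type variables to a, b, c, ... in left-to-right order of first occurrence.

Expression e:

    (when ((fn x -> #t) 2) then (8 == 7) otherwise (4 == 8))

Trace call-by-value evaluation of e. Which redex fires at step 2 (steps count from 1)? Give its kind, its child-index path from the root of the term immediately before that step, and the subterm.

Answer: if at root : (if true then (8 == 7) else (4 == 8))

Working:
step 0: (if ((\x.true) 2) then (8 == 7) else (4 == 8))
step 1: [beta@0] (if true then (8 == 7) else (4 == 8))
step 2: [if@root] (8 == 7)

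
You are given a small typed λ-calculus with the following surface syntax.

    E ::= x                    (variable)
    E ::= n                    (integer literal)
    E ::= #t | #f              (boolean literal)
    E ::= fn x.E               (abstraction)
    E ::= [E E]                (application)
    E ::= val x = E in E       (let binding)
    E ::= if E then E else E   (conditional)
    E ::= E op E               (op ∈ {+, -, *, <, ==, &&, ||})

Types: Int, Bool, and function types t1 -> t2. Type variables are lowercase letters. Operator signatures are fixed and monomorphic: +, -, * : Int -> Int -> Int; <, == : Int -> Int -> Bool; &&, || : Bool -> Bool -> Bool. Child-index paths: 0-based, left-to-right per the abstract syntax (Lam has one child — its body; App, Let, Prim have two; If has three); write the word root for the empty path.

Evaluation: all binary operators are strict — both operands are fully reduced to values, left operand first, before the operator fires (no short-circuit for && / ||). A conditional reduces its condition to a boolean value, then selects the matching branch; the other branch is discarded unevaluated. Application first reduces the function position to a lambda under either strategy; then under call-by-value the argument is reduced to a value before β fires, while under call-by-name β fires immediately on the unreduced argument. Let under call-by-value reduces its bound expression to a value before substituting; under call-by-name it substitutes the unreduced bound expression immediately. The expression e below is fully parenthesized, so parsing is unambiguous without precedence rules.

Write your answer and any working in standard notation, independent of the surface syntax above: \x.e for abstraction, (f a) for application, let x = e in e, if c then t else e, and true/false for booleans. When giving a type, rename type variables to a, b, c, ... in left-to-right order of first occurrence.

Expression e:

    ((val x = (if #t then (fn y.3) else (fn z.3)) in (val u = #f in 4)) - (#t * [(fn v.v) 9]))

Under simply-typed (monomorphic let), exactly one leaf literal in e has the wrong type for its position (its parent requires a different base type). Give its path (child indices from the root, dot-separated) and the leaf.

Answer: 1.0 : true

Trace:
  unify Bool ~ Bool
\y._ : a -> Int
\z._ : b -> Int
  unify a -> Int ~ b -> Int
  unify a ~ b
  unify Int ~ Int
let x : b -> Int
let u : Bool
  unify Int ~ Int
  unify Bool ~ Int
  FAIL: mismatch Bool ~ Int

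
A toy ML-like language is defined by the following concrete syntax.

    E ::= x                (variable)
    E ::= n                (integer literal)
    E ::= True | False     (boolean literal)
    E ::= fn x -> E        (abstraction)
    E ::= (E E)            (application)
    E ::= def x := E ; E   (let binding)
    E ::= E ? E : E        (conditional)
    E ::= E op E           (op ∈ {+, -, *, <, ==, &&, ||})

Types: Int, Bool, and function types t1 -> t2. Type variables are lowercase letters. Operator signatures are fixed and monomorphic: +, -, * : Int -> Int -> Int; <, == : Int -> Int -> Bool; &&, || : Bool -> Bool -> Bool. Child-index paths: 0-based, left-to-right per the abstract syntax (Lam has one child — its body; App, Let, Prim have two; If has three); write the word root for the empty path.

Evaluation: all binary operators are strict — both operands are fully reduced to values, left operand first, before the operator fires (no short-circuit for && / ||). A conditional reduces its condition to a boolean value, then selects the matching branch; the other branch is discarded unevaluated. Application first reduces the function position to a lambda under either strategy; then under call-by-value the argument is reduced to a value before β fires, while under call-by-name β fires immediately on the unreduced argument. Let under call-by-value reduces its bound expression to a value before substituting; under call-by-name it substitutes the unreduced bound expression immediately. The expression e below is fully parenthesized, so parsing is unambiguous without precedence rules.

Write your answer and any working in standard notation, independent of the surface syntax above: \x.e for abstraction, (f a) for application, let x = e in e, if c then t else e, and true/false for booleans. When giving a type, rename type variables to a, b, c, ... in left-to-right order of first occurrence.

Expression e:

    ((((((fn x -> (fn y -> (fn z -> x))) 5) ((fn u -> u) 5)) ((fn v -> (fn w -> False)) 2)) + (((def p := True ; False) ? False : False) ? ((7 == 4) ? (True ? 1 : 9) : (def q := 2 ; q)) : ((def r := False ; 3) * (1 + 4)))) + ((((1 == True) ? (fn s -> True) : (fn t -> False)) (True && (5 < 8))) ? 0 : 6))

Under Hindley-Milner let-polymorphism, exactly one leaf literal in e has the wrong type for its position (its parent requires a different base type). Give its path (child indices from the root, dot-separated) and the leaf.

Derivation:
x : a
\z._ : c -> a
\y._ : b -> c -> a
\x._ : a -> b -> c -> a
  unify a -> b -> c -> a ~ Int -> d
  unify a ~ Int
  unify b -> c -> Int ~ d
_ _ : b -> c -> Int
u : e
\u._ : e -> e
  unify e -> e ~ Int -> f
  unify e ~ Int
  unify Int ~ f
_ _ : Int
  unify b -> c -> Int ~ Int -> g
  unify b ~ Int
  unify c -> Int ~ g
_ _ : c -> Int
\w._ : i -> Bool
\v._ : h -> i -> Bool
  unify h -> i -> Bool ~ Int -> j
  unify h ~ Int
  unify i -> Bool ~ j
_ _ : i -> Bool
  unify c -> Int ~ (i -> Bool) -> k
  unify c ~ i -> Bool
  unify Int ~ k
_ _ : Int
  unify Int ~ Int
let p : Bool
  unify Bool ~ Bool
  unify Bool ~ Bool
  unify Bool ~ Bool
  unify Int ~ Int
  unify Int ~ Int
  unify Bool ~ Bool
  unify Bool ~ Bool
  unify Int ~ Int
let q : Int
q : Int
  unify Int ~ Int
let r : Bool
  unify Int ~ Int
  unify Int ~ Int
  unify Int ~ Int
  unify Int ~ Int
  unify Int ~ Int
  unify Int ~ Int
  unify Int ~ Int
  unify Int ~ Int
  unify Bool ~ Int
  FAIL: mismatch Bool ~ Int

Answer: 1.0.0.0.1 : true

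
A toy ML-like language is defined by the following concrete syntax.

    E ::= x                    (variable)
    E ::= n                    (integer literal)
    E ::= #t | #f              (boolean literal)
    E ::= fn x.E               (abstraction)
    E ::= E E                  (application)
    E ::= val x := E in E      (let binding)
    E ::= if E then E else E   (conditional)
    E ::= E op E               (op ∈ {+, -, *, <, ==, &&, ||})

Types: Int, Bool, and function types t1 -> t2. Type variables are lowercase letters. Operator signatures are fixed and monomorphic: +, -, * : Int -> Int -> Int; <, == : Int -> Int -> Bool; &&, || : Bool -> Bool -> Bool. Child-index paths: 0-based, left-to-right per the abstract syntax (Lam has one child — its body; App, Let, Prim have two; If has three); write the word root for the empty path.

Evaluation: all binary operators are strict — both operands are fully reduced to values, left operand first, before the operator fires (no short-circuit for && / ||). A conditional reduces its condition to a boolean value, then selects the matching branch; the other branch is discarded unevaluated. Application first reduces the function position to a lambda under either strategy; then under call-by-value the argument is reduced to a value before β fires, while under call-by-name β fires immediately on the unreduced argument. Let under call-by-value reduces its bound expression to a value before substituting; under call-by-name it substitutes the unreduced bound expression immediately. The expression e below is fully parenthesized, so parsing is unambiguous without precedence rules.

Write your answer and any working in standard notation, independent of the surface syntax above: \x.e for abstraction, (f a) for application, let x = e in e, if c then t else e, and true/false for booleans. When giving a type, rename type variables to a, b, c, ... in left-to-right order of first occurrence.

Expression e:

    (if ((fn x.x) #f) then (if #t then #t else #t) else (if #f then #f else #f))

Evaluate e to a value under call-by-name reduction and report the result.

Answer: false

Trace:
step 0: (if ((\x.x) false) then (if true then true else true) else (if false then false else false))
step 1: [beta@0] (if false then (if true then true else true) else (if false then false else false))
step 2: [if@root] (if false then false else false)
step 3: [if@root] false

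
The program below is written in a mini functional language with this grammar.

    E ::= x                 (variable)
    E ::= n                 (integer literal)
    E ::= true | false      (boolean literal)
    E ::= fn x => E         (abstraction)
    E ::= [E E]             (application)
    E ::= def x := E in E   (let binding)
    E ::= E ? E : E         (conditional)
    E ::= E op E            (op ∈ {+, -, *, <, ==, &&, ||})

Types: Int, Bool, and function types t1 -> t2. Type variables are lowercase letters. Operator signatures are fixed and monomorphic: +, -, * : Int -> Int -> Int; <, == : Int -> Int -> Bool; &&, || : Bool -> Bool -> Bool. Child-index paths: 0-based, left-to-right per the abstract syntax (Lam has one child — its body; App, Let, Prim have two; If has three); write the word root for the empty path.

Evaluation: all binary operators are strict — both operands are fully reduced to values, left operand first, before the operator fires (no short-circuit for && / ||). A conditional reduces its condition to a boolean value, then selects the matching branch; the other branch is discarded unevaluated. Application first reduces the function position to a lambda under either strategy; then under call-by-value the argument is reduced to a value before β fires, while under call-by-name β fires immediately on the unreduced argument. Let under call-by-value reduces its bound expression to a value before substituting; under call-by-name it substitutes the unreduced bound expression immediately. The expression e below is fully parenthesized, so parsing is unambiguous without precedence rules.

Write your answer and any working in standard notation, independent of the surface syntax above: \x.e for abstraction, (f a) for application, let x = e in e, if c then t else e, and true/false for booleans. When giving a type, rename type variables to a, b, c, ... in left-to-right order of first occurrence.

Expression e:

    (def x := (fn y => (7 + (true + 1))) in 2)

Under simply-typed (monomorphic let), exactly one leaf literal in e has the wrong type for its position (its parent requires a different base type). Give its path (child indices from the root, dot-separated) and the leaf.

Answer: 0.0.1.0 : true

Derivation:
  unify Int ~ Int
  unify Bool ~ Int
  FAIL: mismatch Bool ~ Int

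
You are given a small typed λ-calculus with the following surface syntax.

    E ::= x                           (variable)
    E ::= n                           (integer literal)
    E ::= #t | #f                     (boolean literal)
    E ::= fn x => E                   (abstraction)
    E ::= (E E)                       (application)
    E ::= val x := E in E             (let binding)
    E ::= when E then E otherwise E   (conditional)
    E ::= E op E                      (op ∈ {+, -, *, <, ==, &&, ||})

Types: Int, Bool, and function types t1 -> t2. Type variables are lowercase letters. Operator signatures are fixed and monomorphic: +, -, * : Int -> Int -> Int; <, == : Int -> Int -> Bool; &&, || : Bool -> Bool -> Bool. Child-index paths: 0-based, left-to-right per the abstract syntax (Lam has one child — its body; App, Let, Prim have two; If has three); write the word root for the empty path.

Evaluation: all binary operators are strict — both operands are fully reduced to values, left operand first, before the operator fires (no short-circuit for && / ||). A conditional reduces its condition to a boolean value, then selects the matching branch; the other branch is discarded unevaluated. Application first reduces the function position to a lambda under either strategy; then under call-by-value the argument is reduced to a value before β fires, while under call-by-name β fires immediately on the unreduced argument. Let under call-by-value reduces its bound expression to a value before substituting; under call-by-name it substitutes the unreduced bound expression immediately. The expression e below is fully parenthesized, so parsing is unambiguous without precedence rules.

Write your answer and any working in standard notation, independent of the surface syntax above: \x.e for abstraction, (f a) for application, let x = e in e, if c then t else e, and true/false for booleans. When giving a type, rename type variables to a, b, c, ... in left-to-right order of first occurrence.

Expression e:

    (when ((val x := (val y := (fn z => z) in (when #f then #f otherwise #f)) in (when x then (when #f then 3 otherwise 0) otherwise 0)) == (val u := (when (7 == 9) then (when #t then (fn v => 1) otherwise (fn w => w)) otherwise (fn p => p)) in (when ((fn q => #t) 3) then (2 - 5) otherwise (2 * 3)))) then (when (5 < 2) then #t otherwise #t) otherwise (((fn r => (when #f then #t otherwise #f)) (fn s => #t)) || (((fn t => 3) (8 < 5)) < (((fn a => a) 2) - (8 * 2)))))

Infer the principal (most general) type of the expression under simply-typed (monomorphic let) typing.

Answer: Bool

Trace:
z : a
\z._ : a -> a
let y : a -> a
  unify Bool ~ Bool
  unify Bool ~ Bool
let x : Bool
x : Bool
  unify Bool ~ Bool
  unify Bool ~ Bool
  unify Int ~ Int
  unify Int ~ Int
  unify Int ~ Int
  unify Int ~ Int
  unify Int ~ Int
  unify Bool ~ Bool
  unify Bool ~ Bool
\v._ : b -> Int
w : c
\w._ : c -> c
  unify b -> Int ~ c -> c
  unify b ~ c
  unify Int ~ c
p : d
\p._ : d -> d
  unify Int -> Int ~ d -> d
  unify Int ~ d
  unify Int ~ Int
let u : Int -> Int
\q._ : e -> Bool
  unify e -> Bool ~ Int -> f
  unify e ~ Int
  unify Bool ~ f
_ _ : Bool
  unify Bool ~ Bool
  unify Int ~ Int
  unify Int ~ Int
  unify Int ~ Int
  unify Int ~ Int
  unify Int ~ Int
  unify Int ~ Int
  unify Bool ~ Bool
  unify Int ~ Int
  unify Int ~ Int
  unify Bool ~ Bool
  unify Bool ~ Bool
  unify Bool ~ Bool
  unify Bool ~ Bool
\r._ : g -> Bool
\s._ : h -> Bool
  unify g -> Bool ~ (h -> Bool) -> i
  unify g ~ h -> Bool
  unify Bool ~ i
_ _ : Bool
  unify Bool ~ Bool
\t._ : j -> Int
  unify Int ~ Int
  unify Int ~ Int
  unify j -> Int ~ Bool -> k
  unify j ~ Bool
  unify Int ~ k
_ _ : Int
  unify Int ~ Int
a : l
\a._ : l -> l
  unify l -> l ~ Int -> m
  unify l ~ Int
  unify Int ~ m
_ _ : Int
  unify Int ~ Int
  unify Int ~ Int
  unify Int ~ Int
  unify Int ~ Int
  unify Int ~ Int
  unify Bool ~ Bool
  unify Bool ~ Bool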